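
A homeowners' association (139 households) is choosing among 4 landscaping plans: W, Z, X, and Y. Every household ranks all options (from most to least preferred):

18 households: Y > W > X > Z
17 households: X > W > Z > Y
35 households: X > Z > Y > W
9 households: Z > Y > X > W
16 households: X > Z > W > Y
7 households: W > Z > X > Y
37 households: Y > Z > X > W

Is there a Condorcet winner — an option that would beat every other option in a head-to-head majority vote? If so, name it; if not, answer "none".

X vs W: 114–25 for X.
X vs Z: 86–53 for X.
X vs Y: 75–64 for X.
X beats every other option head-to-head.

X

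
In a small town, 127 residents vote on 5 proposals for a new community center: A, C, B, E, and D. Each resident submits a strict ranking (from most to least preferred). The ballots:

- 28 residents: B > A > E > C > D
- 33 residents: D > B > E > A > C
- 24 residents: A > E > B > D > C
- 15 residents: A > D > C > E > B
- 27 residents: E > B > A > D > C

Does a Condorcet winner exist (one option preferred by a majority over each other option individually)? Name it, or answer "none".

none

Checking pairwise contests:
B beats A 88–39.
A beats C 127–0.
E beats B 66–61.
A beats E 67–60.
A beats D 94–33.
Every option loses at least one head-to-head, so there is no Condorcet winner.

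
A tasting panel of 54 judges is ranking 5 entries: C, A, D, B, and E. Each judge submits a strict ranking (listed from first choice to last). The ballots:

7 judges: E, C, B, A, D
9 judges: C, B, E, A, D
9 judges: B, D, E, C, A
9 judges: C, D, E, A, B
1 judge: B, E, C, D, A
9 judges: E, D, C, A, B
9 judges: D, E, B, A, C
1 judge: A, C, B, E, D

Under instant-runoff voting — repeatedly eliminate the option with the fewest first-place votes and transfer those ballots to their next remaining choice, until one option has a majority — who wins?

Round 1: C 18, A 1, D 9, B 10, E 16. Eliminate A.
Round 2: C 19, D 9, B 10, E 16. Eliminate D.
Round 3: C 19, B 10, E 25. Eliminate B.
Round 4: C 19, E 35. E has a majority.

E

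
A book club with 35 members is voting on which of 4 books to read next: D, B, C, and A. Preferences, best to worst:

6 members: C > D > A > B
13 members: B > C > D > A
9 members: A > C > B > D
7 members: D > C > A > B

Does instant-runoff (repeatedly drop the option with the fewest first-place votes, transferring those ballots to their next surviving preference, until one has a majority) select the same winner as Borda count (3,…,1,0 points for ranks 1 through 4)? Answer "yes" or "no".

Instant-runoff — R1 D 7, B 13, C 6, A 9 (C out); R2 D 13, B 13, A 9 (A out); R3 D 13, B 22 (B winner). Winner: B.
Borda — scores: D 46, B 48, C 76, A 40. Winner: C.
The two methods disagree.

no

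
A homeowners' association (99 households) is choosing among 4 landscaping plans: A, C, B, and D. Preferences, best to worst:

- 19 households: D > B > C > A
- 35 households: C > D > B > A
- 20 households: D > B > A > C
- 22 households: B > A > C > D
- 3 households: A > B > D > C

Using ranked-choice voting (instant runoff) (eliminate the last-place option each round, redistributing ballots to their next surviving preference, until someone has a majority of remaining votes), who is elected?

C

Round 1: A 3, C 35, B 22, D 39. Eliminate A.
Round 2: C 35, B 25, D 39. Eliminate B.
Round 3: C 57, D 42. C has a majority.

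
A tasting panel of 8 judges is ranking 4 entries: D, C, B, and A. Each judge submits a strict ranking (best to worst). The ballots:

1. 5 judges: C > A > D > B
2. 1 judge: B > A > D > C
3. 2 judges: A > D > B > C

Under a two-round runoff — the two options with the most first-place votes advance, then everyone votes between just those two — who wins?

Round 1 first-place votes: D 0, C 5, B 1, A 2.
C and A advance.
Runoff: C is preferred to A by 5 voters; A by 3.
C wins the runoff.

C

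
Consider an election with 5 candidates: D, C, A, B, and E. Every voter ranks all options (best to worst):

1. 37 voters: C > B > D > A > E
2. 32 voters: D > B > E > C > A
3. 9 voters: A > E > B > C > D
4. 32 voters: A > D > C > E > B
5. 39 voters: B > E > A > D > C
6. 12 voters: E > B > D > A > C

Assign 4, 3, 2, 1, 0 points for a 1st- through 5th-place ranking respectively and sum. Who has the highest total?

B

D: 37·2 + 32·4 + 9·0 + 32·3 + 39·1 + 12·2 = 361
C: 37·4 + 32·1 + 9·1 + 32·2 + 39·0 + 12·0 = 253
A: 37·1 + 32·0 + 9·4 + 32·4 + 39·2 + 12·1 = 291
B: 37·3 + 32·3 + 9·2 + 32·0 + 39·4 + 12·3 = 417
E: 37·0 + 32·2 + 9·3 + 32·1 + 39·3 + 12·4 = 288
B has the highest Borda score (417).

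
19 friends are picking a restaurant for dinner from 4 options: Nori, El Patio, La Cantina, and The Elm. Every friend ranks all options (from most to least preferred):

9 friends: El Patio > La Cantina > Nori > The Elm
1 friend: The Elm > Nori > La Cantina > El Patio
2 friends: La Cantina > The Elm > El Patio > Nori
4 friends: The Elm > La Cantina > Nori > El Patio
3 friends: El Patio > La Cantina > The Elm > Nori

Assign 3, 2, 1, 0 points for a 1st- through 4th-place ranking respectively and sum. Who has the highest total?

Nori: 9·1 + 1·2 + 2·0 + 4·1 + 3·0 = 15
El Patio: 9·3 + 1·0 + 2·1 + 4·0 + 3·3 = 38
La Cantina: 9·2 + 1·1 + 2·3 + 4·2 + 3·2 = 39
The Elm: 9·0 + 1·3 + 2·2 + 4·3 + 3·1 = 22
La Cantina has the highest Borda score (39).

La Cantina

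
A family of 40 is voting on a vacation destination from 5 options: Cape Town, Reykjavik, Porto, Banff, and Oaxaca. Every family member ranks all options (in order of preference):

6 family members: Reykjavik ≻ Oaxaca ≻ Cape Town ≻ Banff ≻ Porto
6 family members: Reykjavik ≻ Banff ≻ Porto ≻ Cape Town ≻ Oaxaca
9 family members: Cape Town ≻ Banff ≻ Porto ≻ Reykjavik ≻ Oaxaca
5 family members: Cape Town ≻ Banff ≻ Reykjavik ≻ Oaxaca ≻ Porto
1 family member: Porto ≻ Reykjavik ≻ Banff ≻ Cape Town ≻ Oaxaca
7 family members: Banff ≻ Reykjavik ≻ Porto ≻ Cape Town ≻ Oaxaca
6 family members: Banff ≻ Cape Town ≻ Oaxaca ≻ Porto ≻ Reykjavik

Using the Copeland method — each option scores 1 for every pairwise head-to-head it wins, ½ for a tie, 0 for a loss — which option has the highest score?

Cape Town: beats Porto and Oaxaca; ties Reykjavik and Banff → score 3.
Reykjavik: beats Porto and Oaxaca; ties Cape Town; loses to Banff → score 2.5.
Porto: beats Oaxaca; loses to Cape Town, Reykjavik, and Banff → score 1.
Banff: beats Reykjavik, Porto, and Oaxaca; ties Cape Town → score 3.5.
Oaxaca: loses to Cape Town, Reykjavik, Porto, and Banff → score 0.
Banff has the best pairwise record.

Banff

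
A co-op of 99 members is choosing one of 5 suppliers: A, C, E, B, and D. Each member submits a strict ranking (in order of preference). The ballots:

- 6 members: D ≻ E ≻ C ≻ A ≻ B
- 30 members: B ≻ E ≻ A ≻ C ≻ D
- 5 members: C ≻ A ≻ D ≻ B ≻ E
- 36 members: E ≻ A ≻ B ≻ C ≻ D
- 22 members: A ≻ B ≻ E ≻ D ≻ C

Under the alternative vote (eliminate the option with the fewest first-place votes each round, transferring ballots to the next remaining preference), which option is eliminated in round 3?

Round 1: A 22, C 5, E 36, B 30, D 6. Eliminate C.
Round 2: A 27, E 36, B 30, D 6. Eliminate D.
Round 3: A 27, E 42, B 30. Eliminate A.

A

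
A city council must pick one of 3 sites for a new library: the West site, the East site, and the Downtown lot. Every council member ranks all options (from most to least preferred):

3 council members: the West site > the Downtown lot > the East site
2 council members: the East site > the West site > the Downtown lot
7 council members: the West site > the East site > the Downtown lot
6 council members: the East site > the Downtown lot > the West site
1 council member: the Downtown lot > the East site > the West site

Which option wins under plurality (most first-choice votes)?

the West site

First-place votes: the West site 10, the East site 8, the Downtown lot 1.
the West site has the most first-place votes.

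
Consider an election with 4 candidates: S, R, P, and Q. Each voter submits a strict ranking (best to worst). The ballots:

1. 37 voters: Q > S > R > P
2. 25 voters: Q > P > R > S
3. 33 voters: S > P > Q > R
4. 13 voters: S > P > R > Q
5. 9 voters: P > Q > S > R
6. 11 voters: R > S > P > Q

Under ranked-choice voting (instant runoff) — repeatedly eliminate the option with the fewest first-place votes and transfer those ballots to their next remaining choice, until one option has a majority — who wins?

Round 1: S 46, R 11, P 9, Q 62. Eliminate P.
Round 2: S 46, R 11, Q 71. Q has a majority.

Q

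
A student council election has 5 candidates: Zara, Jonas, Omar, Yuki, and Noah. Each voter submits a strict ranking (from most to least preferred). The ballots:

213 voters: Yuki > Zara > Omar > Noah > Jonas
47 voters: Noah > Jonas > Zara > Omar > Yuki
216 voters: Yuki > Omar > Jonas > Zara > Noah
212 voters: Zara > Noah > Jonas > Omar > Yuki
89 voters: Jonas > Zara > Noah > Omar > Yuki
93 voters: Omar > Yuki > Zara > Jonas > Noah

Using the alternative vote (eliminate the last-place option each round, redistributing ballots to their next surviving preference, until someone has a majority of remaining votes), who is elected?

Yuki

Round 1: Zara 212, Jonas 89, Omar 93, Yuki 429, Noah 47. Eliminate Noah.
Round 2: Zara 212, Jonas 136, Omar 93, Yuki 429. Eliminate Omar.
Round 3: Zara 212, Jonas 136, Yuki 522. Yuki has a majority.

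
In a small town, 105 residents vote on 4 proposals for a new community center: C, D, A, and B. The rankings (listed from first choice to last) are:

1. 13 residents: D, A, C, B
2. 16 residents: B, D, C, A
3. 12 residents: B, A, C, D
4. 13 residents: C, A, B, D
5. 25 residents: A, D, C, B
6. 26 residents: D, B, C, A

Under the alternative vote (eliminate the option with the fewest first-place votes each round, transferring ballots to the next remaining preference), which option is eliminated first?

C

Round 1: C 13, D 39, A 25, B 28. Eliminate C.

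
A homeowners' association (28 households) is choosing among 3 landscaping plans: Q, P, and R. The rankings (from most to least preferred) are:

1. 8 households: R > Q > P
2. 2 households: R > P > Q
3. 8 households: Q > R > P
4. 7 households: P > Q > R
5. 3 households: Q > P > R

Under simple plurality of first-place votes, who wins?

First-place votes: Q 11, P 7, R 10.
Q has the most first-place votes.

Q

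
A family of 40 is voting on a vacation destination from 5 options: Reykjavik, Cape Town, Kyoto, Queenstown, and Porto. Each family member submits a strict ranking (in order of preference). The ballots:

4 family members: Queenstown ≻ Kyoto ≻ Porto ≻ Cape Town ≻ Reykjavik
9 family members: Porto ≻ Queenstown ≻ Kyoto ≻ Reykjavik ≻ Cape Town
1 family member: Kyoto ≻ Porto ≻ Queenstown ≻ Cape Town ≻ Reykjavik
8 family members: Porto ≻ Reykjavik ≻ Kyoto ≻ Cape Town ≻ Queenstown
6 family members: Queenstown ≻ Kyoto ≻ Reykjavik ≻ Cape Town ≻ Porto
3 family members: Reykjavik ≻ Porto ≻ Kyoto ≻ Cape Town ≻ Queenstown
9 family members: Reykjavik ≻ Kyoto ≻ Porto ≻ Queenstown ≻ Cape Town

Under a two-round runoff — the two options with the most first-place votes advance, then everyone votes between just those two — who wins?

Round 1 first-place votes: Reykjavik 12, Cape Town 0, Kyoto 1, Queenstown 10, Porto 17.
Porto and Reykjavik advance.
Runoff: Porto is preferred to Reykjavik by 22 voters; Reykjavik by 18.
Porto wins the runoff.

Porto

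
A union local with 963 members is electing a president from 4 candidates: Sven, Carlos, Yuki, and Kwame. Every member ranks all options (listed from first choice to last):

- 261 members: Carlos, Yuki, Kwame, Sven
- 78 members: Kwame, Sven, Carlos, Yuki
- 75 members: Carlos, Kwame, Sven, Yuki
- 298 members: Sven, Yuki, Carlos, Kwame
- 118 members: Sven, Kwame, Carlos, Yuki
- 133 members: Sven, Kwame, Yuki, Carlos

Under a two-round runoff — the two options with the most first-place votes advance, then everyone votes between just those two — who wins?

Round 1 first-place votes: Sven 549, Carlos 336, Yuki 0, Kwame 78.
Sven and Carlos advance.
Runoff: Sven is preferred to Carlos by 627 voters; Carlos by 336.
Sven wins the runoff.

Sven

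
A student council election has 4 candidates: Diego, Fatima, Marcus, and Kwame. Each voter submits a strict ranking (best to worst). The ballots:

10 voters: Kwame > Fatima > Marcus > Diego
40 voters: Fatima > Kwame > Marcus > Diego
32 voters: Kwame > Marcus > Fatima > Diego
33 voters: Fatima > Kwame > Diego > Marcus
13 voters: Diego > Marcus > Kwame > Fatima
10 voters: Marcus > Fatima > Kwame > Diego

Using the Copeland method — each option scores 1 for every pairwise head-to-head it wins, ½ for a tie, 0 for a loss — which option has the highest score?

Fatima

Diego: loses to Fatima, Marcus, and Kwame → score 0.
Fatima: beats Diego, Marcus, and Kwame → score 3.
Marcus: beats Diego; loses to Fatima and Kwame → score 1.
Kwame: beats Diego and Marcus; loses to Fatima → score 2.
Fatima has the best pairwise record.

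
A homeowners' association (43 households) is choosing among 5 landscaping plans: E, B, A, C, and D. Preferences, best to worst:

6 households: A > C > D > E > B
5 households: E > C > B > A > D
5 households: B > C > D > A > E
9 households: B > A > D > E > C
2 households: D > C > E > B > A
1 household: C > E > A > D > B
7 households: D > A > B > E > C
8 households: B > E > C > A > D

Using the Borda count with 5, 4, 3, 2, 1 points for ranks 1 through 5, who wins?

B

E: 6·2 + 5·5 + 5·1 + 9·2 + 2·3 + 1·4 + 7·2 + 8·4 = 116
B: 6·1 + 5·3 + 5·5 + 9·5 + 2·2 + 1·1 + 7·3 + 8·5 = 157
A: 6·5 + 5·2 + 5·2 + 9·4 + 2·1 + 1·3 + 7·4 + 8·2 = 135
C: 6·4 + 5·4 + 5·4 + 9·1 + 2·4 + 1·5 + 7·1 + 8·3 = 117
D: 6·3 + 5·1 + 5·3 + 9·3 + 2·5 + 1·2 + 7·5 + 8·1 = 120
B has the highest Borda score (157).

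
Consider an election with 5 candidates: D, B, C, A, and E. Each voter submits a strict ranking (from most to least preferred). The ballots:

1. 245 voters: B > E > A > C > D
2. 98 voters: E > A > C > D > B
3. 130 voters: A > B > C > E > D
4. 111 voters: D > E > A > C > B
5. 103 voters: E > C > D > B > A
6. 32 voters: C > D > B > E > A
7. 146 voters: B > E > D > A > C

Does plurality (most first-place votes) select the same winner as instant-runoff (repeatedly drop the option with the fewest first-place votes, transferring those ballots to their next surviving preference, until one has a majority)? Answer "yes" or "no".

yes

Plurality — first-place votes: D 111, B 391, C 32, A 130, E 201. Winner: B.
Instant-runoff — R1 D 111, B 391, C 32, A 130, E 201 (C out); R2 D 143, B 391, A 130, E 201 (A out); R3 D 143, B 521, E 201 (B winner). Winner: B.
The two methods agree.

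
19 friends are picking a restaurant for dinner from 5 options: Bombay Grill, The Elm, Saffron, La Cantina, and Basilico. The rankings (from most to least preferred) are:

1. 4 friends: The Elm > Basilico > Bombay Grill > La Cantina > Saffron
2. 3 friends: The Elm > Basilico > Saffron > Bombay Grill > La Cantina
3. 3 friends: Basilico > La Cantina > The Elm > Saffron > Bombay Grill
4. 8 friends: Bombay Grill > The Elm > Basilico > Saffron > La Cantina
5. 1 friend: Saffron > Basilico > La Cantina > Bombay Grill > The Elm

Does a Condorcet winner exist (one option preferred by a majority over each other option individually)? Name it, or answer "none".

The Elm vs Bombay Grill: 10–9 for The Elm.
The Elm vs Saffron: 18–1 for The Elm.
The Elm vs La Cantina: 15–4 for The Elm.
The Elm vs Basilico: 15–4 for The Elm.
The Elm beats every other option head-to-head.

The Elm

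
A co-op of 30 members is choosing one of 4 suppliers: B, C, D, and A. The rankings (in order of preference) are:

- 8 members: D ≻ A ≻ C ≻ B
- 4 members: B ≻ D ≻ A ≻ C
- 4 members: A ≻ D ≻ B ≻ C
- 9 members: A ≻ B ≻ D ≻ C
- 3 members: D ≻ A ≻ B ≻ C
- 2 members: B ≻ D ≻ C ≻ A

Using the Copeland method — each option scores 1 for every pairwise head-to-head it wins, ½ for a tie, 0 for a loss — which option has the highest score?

D

B: beats C; ties D; loses to A → score 1.5.
C: loses to B, D, and A → score 0.
D: beats C and A; ties B → score 2.5.
A: beats B and C; loses to D → score 2.
D has the best pairwise record.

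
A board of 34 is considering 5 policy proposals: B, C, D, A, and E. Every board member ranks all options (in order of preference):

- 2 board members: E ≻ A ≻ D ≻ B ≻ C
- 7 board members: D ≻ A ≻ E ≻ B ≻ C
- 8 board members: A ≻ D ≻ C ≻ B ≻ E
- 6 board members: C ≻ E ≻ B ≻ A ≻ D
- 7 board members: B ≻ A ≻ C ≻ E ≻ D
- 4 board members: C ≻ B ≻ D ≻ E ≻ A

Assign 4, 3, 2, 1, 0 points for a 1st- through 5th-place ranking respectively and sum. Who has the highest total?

A

B: 2·1 + 7·1 + 8·1 + 6·2 + 7·4 + 4·3 = 69
C: 2·0 + 7·0 + 8·2 + 6·4 + 7·2 + 4·4 = 70
D: 2·2 + 7·4 + 8·3 + 6·0 + 7·0 + 4·2 = 64
A: 2·3 + 7·3 + 8·4 + 6·1 + 7·3 + 4·0 = 86
E: 2·4 + 7·2 + 8·0 + 6·3 + 7·1 + 4·1 = 51
A has the highest Borda score (86).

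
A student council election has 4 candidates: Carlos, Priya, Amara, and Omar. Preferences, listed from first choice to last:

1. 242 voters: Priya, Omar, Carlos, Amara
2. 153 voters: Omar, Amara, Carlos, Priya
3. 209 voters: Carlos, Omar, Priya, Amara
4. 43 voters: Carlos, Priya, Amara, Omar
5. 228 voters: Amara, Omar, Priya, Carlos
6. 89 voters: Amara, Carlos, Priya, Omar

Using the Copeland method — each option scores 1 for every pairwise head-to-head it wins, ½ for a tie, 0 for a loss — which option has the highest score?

Omar

Carlos: beats Priya and Amara; loses to Omar → score 2.
Priya: beats Amara; loses to Carlos and Omar → score 1.
Amara: loses to Carlos, Priya, and Omar → score 0.
Omar: beats Carlos, Priya, and Amara → score 3.
Omar has the best pairwise record.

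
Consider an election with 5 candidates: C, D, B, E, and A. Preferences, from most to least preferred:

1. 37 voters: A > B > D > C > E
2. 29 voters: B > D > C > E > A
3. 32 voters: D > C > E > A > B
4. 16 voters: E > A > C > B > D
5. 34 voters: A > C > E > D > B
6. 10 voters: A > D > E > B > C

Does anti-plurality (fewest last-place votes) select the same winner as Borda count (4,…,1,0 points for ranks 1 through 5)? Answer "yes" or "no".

no

Anti-plurality — last-place votes: C 10, D 16, B 66, E 37, A 29. Winner: C.
Borda — scores: C 325, D 353, B 253, E 245, A 404. Winner: A.
The two methods disagree.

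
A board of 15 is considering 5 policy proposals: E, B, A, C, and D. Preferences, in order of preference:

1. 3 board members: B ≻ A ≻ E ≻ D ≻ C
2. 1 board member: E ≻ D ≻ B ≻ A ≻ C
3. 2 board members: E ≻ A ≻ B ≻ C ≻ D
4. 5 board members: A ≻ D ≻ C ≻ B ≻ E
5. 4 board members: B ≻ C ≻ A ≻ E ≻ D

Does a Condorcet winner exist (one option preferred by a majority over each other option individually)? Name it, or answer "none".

B vs E: 12–3 for B.
B vs A: 8–7 for B.
B vs C: 10–5 for B.
B vs D: 9–6 for B.
B beats every other option head-to-head.

B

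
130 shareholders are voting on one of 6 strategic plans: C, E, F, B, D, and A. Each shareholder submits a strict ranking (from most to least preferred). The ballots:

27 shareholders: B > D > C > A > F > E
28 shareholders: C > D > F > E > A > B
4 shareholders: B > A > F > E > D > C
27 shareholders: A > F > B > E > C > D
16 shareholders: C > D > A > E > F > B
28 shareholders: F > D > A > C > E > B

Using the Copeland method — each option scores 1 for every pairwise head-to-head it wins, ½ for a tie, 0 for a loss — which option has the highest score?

C: beats E, F, B, D, and A → score 5.
E: beats B; loses to C, F, D, and A → score 1.
F: beats E and B; loses to C, D, and A → score 2.
B: loses to C, E, F, D, and A → score 0.
D: beats E, F, B, and A; loses to C → score 4.
A: beats E, F, and B; loses to C and D → score 3.
C has the best pairwise record.

C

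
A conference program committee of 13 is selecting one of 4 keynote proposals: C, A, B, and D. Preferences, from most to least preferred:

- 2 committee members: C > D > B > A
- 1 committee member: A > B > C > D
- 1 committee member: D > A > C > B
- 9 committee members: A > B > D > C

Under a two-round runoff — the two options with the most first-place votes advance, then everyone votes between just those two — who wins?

Round 1 first-place votes: C 2, A 10, B 0, D 1.
A and C advance.
Runoff: A is preferred to C by 11 voters; C by 2.
A wins the runoff.

A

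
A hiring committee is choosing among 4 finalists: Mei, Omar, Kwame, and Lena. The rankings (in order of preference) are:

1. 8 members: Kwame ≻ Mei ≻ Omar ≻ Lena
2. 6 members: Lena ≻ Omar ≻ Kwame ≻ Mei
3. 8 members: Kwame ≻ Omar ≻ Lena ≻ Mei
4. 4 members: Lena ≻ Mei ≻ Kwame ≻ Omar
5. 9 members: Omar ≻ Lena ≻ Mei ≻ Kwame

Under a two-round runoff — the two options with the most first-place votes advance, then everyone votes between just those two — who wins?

Lena

Round 1 first-place votes: Mei 0, Omar 9, Kwame 16, Lena 10.
Kwame and Lena advance.
Runoff: Kwame is preferred to Lena by 16 voters; Lena by 19.
Lena wins the runoff.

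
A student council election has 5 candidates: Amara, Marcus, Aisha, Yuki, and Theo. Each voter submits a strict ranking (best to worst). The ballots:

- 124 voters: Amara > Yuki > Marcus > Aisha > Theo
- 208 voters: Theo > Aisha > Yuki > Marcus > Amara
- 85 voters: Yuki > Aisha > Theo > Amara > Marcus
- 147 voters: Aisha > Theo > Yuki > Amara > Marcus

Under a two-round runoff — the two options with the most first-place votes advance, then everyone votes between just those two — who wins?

Round 1 first-place votes: Amara 124, Marcus 0, Aisha 147, Yuki 85, Theo 208.
Theo and Aisha advance.
Runoff: Theo is preferred to Aisha by 208 voters; Aisha by 356.
Aisha wins the runoff.

Aisha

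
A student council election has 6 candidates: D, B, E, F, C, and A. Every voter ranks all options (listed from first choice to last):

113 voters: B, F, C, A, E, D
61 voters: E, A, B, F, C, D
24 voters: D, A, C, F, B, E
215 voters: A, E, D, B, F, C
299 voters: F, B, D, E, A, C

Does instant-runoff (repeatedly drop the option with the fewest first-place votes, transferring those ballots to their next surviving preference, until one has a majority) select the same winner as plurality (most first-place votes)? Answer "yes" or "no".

yes

Instant-runoff — R1 D 24, B 113, E 61, F 299, C 0, A 215 (C out); R2 D 24, B 113, E 61, F 299, A 215 (D out); R3 B 113, E 61, F 299, A 239 (E out); R4 B 113, F 299, A 300 (B out); R5 F 412, A 300 (F winner). Winner: F.
Plurality — first-place votes: D 24, B 113, E 61, F 299, C 0, A 215. Winner: F.
The two methods agree.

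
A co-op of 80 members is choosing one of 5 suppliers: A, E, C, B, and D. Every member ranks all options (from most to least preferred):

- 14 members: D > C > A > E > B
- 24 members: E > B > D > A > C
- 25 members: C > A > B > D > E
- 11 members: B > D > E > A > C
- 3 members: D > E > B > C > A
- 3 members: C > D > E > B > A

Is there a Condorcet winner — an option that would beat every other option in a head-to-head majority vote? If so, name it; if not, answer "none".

Checking pairwise contests:
E beats A 41–39.
C beats E 42–38.
D beats C 52–28.
E beats B 44–36.
B beats D 60–20.
Every option loses at least one head-to-head, so there is no Condorcet winner.

none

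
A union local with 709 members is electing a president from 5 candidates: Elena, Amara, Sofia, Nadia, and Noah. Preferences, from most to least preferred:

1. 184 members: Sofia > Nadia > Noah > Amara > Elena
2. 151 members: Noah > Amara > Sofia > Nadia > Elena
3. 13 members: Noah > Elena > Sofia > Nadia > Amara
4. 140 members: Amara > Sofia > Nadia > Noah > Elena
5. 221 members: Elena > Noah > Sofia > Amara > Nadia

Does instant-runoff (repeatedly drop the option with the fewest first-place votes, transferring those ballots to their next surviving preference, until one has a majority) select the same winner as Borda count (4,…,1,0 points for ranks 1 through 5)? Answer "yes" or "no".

yes

Instant-runoff — R1 Elena 221, Amara 140, Sofia 184, Nadia 0, Noah 164 (Nadia out); R2 Elena 221, Amara 140, Sofia 184, Noah 164 (Amara out); R3 Elena 221, Sofia 324, Noah 164 (Noah out); R4 Elena 234, Sofia 475 (Sofia winner). Winner: Sofia.
Borda — scores: Elena 923, Amara 1418, Sofia 1926, Nadia 996, Noah 1827. Winner: Sofia.
The two methods agree.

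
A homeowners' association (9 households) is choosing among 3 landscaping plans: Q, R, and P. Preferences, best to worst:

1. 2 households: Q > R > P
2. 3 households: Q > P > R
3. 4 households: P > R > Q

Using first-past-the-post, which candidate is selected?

First-place votes: Q 5, R 0, P 4.
Q has the most first-place votes.

Q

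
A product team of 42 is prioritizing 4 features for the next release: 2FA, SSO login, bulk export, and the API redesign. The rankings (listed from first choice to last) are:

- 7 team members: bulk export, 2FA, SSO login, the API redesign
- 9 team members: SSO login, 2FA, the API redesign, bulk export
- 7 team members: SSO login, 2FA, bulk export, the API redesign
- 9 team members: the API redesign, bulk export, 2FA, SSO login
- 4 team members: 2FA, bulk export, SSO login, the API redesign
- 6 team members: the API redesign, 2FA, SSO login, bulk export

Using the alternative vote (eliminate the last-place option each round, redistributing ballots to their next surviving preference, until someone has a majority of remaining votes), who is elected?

Round 1: 2FA 4, SSO login 16, bulk export 7, the API redesign 15. Eliminate 2FA.
Round 2: SSO login 16, bulk export 11, the API redesign 15. Eliminate bulk export.
Round 3: SSO login 27, the API redesign 15. SSO login has a majority.

SSO login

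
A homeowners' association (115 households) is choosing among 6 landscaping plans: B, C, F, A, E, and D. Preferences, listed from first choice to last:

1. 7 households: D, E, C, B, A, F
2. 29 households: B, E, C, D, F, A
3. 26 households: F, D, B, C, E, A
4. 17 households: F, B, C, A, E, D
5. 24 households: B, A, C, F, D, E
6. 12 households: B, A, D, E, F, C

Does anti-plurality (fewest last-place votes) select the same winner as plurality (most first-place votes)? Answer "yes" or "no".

yes

Anti-plurality — last-place votes: B 0, C 12, F 7, A 55, E 24, D 17. Winner: B.
Plurality — first-place votes: B 65, C 0, F 43, A 0, E 0, D 7. Winner: B.
The two methods agree.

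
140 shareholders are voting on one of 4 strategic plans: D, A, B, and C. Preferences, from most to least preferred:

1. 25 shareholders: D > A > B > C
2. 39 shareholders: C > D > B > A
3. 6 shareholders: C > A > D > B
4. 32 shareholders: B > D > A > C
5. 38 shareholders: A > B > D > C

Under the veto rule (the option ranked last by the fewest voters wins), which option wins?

Last-place votes: D 0, A 39, B 6, C 95.
D is ranked last by the fewest voters, so D wins.

D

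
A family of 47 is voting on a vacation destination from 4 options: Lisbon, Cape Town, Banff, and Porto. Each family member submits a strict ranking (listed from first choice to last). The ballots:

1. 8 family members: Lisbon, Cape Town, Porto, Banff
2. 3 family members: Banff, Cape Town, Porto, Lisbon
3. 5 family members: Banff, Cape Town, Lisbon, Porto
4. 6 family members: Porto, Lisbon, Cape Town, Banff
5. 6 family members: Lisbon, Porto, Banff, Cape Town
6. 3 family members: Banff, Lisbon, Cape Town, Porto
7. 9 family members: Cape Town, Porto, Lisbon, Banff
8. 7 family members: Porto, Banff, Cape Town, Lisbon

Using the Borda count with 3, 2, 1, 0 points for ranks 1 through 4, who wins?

Lisbon: 8·3 + 3·0 + 5·1 + 6·2 + 6·3 + 3·2 + 9·1 + 7·0 = 74
Cape Town: 8·2 + 3·2 + 5·2 + 6·1 + 6·0 + 3·1 + 9·3 + 7·1 = 75
Banff: 8·0 + 3·3 + 5·3 + 6·0 + 6·1 + 3·3 + 9·0 + 7·2 = 53
Porto: 8·1 + 3·1 + 5·0 + 6·3 + 6·2 + 3·0 + 9·2 + 7·3 = 80
Porto has the highest Borda score (80).

Porto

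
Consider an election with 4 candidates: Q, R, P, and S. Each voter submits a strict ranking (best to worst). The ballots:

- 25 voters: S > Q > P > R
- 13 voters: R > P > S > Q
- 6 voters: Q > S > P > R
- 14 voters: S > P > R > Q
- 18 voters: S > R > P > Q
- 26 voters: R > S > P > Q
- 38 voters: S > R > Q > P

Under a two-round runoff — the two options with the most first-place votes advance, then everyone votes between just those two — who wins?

S

Round 1 first-place votes: Q 6, R 39, P 0, S 95.
S and R advance.
Runoff: S is preferred to R by 101 voters; R by 39.
S wins the runoff.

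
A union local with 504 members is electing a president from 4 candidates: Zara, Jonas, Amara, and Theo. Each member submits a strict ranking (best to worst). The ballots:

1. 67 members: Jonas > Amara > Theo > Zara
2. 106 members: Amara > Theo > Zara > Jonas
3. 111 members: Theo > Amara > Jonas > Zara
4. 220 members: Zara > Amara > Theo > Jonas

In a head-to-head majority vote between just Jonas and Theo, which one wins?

Voters preferring Jonas to Theo: 67; preferring Theo to Jonas: 437.
Theo wins the head-to-head.

Theo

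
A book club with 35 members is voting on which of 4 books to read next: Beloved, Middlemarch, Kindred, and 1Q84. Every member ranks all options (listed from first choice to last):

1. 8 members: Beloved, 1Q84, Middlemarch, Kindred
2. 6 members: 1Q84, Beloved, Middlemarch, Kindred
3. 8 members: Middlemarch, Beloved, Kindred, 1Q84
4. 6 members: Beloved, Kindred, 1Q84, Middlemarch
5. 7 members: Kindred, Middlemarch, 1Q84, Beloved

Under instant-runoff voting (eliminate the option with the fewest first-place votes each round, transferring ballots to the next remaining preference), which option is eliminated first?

1Q84

Round 1: Beloved 14, Middlemarch 8, Kindred 7, 1Q84 6. Eliminate 1Q84.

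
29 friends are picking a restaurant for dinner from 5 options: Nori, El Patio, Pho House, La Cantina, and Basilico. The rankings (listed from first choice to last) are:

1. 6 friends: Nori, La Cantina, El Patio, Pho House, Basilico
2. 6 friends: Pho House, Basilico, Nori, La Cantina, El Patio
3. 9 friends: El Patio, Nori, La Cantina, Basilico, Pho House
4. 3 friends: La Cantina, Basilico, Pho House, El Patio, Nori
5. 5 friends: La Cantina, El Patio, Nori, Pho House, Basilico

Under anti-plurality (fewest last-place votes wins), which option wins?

La Cantina

Last-place votes: Nori 3, El Patio 6, Pho House 9, La Cantina 0, Basilico 11.
La Cantina is ranked last by the fewest voters, so La Cantina wins.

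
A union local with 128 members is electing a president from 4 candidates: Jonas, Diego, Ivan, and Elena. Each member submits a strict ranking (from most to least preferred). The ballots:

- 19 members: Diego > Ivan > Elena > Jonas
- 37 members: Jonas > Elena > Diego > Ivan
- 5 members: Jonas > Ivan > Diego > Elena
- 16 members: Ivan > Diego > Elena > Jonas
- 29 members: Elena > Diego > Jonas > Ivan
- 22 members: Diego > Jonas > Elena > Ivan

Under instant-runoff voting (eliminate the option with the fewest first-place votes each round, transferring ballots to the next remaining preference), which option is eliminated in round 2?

Elena

Round 1: Jonas 42, Diego 41, Ivan 16, Elena 29. Eliminate Ivan.
Round 2: Jonas 42, Diego 57, Elena 29. Eliminate Elena.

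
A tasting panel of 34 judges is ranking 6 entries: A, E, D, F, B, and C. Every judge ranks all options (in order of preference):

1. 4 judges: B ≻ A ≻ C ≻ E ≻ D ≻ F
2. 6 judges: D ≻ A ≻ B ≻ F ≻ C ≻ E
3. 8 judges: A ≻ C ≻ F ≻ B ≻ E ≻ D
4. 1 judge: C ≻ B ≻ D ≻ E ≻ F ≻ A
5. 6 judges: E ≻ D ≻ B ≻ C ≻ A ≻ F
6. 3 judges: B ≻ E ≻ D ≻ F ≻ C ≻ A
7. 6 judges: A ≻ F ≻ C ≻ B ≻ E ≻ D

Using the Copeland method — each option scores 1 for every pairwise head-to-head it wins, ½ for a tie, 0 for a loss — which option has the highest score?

A

A: beats E, D, F, B, and C → score 5.
E: beats D; loses to A, F, B, and C → score 1.
D: beats F; loses to A, E, B, and C → score 1.
F: beats E; loses to A, D, B, and C → score 1.
B: beats E, D, F, and C; loses to A → score 4.
C: beats E, D, and F; loses to A and B → score 3.
A has the best pairwise record.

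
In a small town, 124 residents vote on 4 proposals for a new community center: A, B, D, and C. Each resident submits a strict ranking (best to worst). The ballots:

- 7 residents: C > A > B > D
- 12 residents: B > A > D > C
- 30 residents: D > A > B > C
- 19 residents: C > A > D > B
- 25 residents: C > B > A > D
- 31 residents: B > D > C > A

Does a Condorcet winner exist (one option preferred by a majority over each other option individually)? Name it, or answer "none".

B vs A: 68–56 for B.
B vs D: 75–49 for B.
B vs C: 73–51 for B.
B beats every other option head-to-head.

B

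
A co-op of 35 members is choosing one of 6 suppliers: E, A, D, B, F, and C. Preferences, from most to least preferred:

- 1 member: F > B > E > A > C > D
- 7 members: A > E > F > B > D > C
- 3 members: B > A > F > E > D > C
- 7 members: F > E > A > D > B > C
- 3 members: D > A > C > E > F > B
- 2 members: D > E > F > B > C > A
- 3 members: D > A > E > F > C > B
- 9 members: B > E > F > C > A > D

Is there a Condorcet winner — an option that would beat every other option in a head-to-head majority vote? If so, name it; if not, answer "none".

E

E vs A: 19–16 for E.
E vs D: 27–8 for E.
E vs B: 22–13 for E.
E vs F: 24–11 for E.
E vs C: 32–3 for E.
E beats every other option head-to-head.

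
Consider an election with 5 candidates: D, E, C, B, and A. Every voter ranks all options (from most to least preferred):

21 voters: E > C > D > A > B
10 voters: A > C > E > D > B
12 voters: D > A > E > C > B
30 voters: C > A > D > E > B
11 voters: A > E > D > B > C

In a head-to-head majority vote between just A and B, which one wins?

A

Voters preferring A to B: 84; preferring B to A: 0.
A wins the head-to-head.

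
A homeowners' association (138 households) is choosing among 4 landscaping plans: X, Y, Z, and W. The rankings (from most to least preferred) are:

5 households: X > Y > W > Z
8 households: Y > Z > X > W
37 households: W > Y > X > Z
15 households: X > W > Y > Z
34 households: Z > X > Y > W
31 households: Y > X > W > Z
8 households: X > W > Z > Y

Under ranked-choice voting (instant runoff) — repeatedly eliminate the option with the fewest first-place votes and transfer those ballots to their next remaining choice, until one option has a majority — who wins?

Round 1: X 28, Y 39, Z 34, W 37. Eliminate X.
Round 2: Y 44, Z 34, W 60. Eliminate Z.
Round 3: Y 78, W 60. Y has a majority.

Y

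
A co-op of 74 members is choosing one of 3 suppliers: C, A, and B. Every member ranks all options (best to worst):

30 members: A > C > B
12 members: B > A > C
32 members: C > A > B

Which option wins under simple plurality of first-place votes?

First-place votes: C 32, A 30, B 12.
C has the most first-place votes.

C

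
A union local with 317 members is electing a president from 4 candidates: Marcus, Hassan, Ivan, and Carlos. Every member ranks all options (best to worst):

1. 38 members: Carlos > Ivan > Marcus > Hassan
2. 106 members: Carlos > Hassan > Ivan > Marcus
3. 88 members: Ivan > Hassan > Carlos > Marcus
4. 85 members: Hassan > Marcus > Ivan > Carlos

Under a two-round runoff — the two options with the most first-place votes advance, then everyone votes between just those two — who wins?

Round 1 first-place votes: Marcus 0, Hassan 85, Ivan 88, Carlos 144.
Carlos and Ivan advance.
Runoff: Carlos is preferred to Ivan by 144 voters; Ivan by 173.
Ivan wins the runoff.

Ivan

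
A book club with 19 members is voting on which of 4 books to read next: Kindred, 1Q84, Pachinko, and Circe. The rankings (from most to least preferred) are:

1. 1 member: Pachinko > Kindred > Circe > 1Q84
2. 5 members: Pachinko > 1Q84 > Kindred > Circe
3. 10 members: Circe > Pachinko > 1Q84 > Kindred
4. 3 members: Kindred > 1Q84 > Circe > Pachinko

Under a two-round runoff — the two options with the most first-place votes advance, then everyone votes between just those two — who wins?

Circe

Round 1 first-place votes: Kindred 3, 1Q84 0, Pachinko 6, Circe 10.
Circe and Pachinko advance.
Runoff: Circe is preferred to Pachinko by 13 voters; Pachinko by 6.
Circe wins the runoff.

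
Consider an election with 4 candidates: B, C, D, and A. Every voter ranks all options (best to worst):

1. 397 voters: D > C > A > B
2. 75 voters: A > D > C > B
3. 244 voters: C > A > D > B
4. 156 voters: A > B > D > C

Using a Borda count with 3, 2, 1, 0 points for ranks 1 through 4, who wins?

D

B: 397·0 + 75·0 + 244·0 + 156·2 = 312
C: 397·2 + 75·1 + 244·3 + 156·0 = 1601
D: 397·3 + 75·2 + 244·1 + 156·1 = 1741
A: 397·1 + 75·3 + 244·2 + 156·3 = 1578
D has the highest Borda score (1741).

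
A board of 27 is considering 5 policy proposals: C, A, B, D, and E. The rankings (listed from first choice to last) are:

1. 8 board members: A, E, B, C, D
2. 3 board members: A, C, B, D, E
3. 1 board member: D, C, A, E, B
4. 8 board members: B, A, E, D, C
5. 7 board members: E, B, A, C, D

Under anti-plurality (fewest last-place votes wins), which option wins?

Last-place votes: C 8, A 0, B 1, D 15, E 3.
A is ranked last by the fewest voters, so A wins.

A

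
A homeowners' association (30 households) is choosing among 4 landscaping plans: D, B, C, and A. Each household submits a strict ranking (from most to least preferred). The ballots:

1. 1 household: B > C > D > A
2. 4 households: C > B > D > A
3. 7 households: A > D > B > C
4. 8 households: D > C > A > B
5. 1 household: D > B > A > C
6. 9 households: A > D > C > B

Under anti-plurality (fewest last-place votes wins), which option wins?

Last-place votes: D 0, B 17, C 8, A 5.
D is ranked last by the fewest voters, so D wins.

D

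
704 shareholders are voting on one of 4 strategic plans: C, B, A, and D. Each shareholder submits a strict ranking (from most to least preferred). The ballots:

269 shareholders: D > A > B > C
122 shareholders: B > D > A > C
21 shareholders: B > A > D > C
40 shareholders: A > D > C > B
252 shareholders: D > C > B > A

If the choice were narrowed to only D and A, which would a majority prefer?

Voters preferring D to A: 643; preferring A to D: 61.
D wins the head-to-head.

D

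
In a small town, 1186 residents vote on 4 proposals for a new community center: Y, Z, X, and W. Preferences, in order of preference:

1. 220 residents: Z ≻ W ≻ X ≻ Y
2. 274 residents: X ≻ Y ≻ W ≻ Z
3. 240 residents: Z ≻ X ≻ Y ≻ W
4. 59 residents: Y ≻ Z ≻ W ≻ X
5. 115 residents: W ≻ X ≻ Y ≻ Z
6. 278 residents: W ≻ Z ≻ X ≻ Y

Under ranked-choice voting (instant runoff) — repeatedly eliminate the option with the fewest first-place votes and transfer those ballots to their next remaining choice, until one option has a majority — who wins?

Round 1: Y 59, Z 460, X 274, W 393. Eliminate Y.
Round 2: Z 519, X 274, W 393. Eliminate X.
Round 3: Z 519, W 667. W has a majority.

W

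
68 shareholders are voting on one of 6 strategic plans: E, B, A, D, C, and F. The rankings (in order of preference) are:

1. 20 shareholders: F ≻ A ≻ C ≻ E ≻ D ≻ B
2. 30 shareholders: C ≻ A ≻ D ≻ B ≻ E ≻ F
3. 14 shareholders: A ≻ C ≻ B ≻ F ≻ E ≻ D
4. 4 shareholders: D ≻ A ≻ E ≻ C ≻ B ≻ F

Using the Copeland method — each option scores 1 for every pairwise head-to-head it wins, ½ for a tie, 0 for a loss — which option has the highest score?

E: ties D and F; loses to B, A, and C → score 1.
B: beats E and F; loses to A, D, and C → score 2.
A: beats E, B, D, C, and F → score 5.
D: beats B; ties E and F; loses to A and C → score 2.
C: beats E, B, D, and F; loses to A → score 4.
F: ties E and D; loses to B, A, and C → score 1.
A has the best pairwise record.

A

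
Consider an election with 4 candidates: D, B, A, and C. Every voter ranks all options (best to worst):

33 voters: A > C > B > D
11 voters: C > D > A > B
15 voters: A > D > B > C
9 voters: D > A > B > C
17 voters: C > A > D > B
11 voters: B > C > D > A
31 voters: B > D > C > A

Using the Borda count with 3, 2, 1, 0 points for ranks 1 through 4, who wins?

A

D: 33·0 + 11·2 + 15·2 + 9·3 + 17·1 + 11·1 + 31·2 = 169
B: 33·1 + 11·0 + 15·1 + 9·1 + 17·0 + 11·3 + 31·3 = 183
A: 33·3 + 11·1 + 15·3 + 9·2 + 17·2 + 11·0 + 31·0 = 207
C: 33·2 + 11·3 + 15·0 + 9·0 + 17·3 + 11·2 + 31·1 = 203
A has the highest Borda score (207).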